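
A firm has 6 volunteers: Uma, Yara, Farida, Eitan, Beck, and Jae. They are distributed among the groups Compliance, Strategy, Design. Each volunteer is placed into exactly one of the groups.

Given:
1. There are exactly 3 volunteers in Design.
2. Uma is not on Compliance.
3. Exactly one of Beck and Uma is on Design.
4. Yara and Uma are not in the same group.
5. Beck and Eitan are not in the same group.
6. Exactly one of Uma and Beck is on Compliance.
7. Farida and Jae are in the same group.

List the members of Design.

From (2): Uma ∉ Compliance.
(6) (exactly one): Beck ∈ Compliance.
(3) (exactly one): Uma ∈ Design.
(4): Yara ∉ Design.
(5): Eitan ∉ Compliance.
Suppose Farida ∉ Design: no assignment then satisfies all the clues, so Farida ∈ Design.

Design = {Farida, Jae, Uma}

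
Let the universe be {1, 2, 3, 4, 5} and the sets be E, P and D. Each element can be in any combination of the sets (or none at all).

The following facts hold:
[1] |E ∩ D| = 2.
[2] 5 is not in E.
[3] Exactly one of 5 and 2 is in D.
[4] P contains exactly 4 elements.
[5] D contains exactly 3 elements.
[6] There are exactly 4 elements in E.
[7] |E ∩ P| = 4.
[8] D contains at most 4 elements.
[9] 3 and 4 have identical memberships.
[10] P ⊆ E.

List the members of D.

D = {3, 4, 5}

From (2): 5 ∉ E.
(6): only 4 candidates remain for E, so all are in.
(10) contrapositive: 5 ∉ P.
(4): only 4 candidates remain for P, so all are in.
Suppose 1 ∈ D: no assignment then satisfies all the clues, so 1 ∉ D.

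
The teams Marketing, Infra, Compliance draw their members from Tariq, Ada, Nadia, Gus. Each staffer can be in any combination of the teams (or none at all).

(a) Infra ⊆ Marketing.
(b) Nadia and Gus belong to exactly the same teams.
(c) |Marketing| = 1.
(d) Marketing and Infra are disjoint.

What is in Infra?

Infra = {}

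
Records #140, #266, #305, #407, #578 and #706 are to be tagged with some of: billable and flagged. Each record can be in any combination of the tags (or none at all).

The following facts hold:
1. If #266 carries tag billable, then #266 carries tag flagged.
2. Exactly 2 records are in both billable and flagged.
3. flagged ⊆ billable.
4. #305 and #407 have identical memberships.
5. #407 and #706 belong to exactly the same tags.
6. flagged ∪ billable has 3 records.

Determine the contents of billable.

billable = {#140, #266, #578}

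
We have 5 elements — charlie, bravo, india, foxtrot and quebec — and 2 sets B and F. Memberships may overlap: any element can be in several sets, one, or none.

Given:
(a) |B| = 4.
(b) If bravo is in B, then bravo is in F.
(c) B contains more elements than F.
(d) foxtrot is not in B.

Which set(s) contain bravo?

bravo: B, F

From (d): foxtrot ∉ B.
(a): only 4 candidates remain for B, so all are in.
(b): bravo ∈ F.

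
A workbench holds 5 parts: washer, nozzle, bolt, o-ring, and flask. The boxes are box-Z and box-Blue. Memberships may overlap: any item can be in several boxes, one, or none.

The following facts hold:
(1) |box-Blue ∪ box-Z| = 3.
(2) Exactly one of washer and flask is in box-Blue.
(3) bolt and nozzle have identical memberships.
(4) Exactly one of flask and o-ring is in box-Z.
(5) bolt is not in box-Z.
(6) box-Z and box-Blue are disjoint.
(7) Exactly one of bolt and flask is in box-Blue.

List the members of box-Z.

box-Z = {o-ring, washer}

From (5): bolt ∉ box-Z.
(3): nozzle matches bolt: nozzle ∉ box-Z.
Suppose washer ∉ box-Z: no assignment then satisfies all the clues, so washer ∈ box-Z.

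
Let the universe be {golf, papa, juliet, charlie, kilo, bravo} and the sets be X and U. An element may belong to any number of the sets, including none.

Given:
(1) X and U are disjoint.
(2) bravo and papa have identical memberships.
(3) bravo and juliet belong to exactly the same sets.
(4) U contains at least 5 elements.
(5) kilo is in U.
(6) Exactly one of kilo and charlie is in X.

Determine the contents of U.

U = {bravo, golf, juliet, kilo, papa}

From (5): kilo ∈ U.
(1) (disjoint): kilo ∉ X.
(6) (exactly one): charlie ∈ X.
(1) (disjoint): charlie ∉ U.
(4): only 5 candidates remain for U, so all are in.
(1) (disjoint): golf ∉ X.
(1) (disjoint): papa ∉ X.
(1) (disjoint): juliet ∉ X.
(1) (disjoint): bravo ∉ X.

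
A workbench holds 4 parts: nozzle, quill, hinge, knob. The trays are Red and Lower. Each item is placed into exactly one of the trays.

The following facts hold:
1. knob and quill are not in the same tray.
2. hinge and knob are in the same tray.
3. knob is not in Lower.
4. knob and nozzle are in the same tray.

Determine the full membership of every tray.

Red = {hinge, knob, nozzle}; Lower = {quill}

From (3): knob ∉ Lower.
(2): hinge matches knob: hinge ∉ Lower.
(4): nozzle matches knob: nozzle ∉ Lower.
Only one tray left: nozzle ∈ Red.
Only one tray left: hinge ∈ Red.
Only one tray left: knob ∈ Red.
(1): quill ∉ Red.
Only one tray left: quill ∈ Lower.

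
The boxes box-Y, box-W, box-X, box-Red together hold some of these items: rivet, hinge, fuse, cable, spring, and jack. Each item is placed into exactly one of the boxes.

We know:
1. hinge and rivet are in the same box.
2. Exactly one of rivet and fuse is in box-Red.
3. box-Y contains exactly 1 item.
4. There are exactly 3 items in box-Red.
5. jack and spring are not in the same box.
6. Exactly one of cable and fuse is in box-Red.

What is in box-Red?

box-Red = {cable, hinge, rivet}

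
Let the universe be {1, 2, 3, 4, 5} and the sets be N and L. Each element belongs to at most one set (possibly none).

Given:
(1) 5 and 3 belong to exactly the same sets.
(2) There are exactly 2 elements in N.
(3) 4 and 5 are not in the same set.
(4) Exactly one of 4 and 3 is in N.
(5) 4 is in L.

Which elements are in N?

N = {3, 5}

From (5): 4 ∈ L.
(3): 5 ∉ L.
(4) (exactly one): 3 ∈ N.
(1): 5 matches 3: 5 ∈ N.
(2): N already has 2, so the rest are out.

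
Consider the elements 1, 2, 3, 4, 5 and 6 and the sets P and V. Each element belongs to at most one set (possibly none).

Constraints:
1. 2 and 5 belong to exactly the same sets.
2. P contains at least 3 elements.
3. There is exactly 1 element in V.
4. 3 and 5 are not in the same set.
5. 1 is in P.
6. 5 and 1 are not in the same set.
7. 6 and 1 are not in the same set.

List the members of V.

V = {6}

From (5): 1 ∈ P.
(6): 5 ∉ P.
(7): 6 ∉ P.
(1): 2 matches 5: 2 ∉ P.
(2): only 3 candidates remain for P, so all are in.
Suppose 2 ∈ V: no assignment then satisfies all the clues, so 2 ∉ V.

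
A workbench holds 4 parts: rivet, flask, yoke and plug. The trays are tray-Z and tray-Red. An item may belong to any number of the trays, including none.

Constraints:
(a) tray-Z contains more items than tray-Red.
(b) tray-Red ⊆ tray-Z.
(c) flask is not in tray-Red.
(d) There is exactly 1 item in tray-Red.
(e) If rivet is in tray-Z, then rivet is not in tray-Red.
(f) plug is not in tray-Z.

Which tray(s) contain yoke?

From (c): flask ∉ tray-Red.
From (f): plug ∉ tray-Z.
(b) contrapositive: plug ∉ tray-Red.
Suppose yoke ∉ tray-Z: no assignment then satisfies all the clues, so yoke ∈ tray-Z.

yoke: tray-Red, tray-Z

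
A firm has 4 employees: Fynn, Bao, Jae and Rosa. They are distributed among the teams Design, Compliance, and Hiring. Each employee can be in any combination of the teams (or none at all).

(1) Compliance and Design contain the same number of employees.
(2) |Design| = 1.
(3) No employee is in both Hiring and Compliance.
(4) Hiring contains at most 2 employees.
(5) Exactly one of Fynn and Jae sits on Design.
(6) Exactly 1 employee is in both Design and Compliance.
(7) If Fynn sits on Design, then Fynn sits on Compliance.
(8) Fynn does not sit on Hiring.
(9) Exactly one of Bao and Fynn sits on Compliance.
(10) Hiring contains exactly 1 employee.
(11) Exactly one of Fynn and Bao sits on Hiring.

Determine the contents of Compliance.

Compliance = {Fynn}

From (8): Fynn ∉ Hiring.
(11) (exactly one): Bao ∈ Hiring.
(3) (disjoint): Bao ∉ Compliance.
(9) (exactly one): Fynn ∈ Compliance.
(10): Hiring already has 1, so the rest are out.
Suppose Jae ∈ Compliance: no assignment then satisfies all the clues, so Jae ∉ Compliance.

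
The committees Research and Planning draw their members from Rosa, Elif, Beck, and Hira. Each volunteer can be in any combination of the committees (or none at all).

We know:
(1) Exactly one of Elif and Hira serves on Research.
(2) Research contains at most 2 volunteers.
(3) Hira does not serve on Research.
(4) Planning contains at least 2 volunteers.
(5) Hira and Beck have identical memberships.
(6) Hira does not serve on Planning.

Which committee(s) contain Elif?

Elif: Planning, Research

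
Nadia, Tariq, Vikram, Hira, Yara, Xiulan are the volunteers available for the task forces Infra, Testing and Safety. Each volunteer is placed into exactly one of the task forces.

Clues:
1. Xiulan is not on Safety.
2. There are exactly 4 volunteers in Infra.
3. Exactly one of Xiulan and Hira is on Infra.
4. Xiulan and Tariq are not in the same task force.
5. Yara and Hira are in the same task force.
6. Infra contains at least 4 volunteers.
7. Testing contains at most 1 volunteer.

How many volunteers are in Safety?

1

From (1): Xiulan ∉ Safety.
Suppose Nadia ∈ Testing: no assignment then satisfies all the clues, so Nadia ∉ Testing.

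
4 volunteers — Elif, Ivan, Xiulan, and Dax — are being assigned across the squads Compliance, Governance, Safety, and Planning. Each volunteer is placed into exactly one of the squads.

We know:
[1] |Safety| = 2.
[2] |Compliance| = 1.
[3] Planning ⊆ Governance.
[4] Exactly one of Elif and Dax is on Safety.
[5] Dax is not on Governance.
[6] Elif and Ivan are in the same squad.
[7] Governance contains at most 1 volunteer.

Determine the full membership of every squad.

Compliance = {Dax}; Governance = {Xiulan}; Safety = {Elif, Ivan}; Planning = {}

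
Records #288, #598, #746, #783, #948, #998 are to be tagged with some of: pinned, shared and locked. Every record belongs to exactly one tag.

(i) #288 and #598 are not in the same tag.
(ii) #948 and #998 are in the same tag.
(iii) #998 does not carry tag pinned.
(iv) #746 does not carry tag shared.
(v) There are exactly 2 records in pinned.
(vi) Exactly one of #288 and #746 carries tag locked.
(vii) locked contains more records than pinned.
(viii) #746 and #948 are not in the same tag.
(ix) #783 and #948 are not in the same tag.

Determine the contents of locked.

locked = {#288, #948, #998}

From (iii): #998 ∉ pinned.
From (iv): #746 ∉ shared.
(ii): #948 matches #998: #948 ∉ pinned.
Suppose #288 ∉ locked: no assignment then satisfies all the clues, so #288 ∈ locked.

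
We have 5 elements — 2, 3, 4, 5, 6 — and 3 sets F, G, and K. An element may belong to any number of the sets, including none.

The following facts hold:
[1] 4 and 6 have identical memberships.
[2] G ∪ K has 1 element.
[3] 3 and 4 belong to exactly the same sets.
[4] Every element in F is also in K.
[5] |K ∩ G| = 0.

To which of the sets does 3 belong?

3: none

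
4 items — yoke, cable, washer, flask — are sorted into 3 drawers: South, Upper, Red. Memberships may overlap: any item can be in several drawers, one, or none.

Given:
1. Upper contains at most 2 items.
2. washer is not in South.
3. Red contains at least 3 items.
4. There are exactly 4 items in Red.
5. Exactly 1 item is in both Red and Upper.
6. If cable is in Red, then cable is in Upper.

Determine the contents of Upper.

Upper = {cable}

From (2): washer ∉ South.
(4): only 4 candidates remain for Red, so all are in.
(6): cable ∈ Upper.
Suppose yoke ∈ Upper: no assignment then satisfies all the clues, so yoke ∉ Upper.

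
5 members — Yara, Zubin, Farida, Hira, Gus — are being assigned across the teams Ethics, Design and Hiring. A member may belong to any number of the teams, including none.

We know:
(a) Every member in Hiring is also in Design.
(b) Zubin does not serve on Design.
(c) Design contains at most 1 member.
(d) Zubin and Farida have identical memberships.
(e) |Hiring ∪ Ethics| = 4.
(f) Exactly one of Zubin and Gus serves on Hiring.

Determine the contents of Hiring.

Hiring = {Gus}

From (b): Zubin ∉ Design.
(a) contrapositive: Zubin ∉ Hiring.
(d): Farida matches Zubin: Farida ∉ Design.
(d): Farida matches Zubin: Farida ∉ Hiring.
(f) (exactly one): Gus ∈ Hiring.
(a) with Gus ∈ Hiring: Gus ∈ Design.
(c): Design already has 1, so the rest are out.
(a) contrapositive: Yara ∉ Hiring.
(a) contrapositive: Hira ∉ Hiring.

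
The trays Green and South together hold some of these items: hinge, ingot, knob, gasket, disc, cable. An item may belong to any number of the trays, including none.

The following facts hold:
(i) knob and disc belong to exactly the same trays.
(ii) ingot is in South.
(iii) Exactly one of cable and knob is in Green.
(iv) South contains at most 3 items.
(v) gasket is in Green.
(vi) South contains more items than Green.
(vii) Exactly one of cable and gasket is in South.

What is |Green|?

From (ii): ingot ∈ South.
From (v): gasket ∈ Green.
Suppose hinge ∈ Green: no assignment then satisfies all the clues, so hinge ∉ Green.

2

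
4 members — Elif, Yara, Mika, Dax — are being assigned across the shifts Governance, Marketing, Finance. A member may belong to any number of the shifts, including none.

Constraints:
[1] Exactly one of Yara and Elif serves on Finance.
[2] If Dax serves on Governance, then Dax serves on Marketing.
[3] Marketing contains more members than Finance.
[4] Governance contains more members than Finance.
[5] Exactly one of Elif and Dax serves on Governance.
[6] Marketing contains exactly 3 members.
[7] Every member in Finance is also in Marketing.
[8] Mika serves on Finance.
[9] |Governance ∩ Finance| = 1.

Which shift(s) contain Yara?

Yara: Governance

From (8): Mika ∈ Finance.
(7) with Mika ∈ Finance: Mika ∈ Marketing.
Suppose Yara ∉ Governance: no assignment then satisfies all the clues, so Yara ∈ Governance.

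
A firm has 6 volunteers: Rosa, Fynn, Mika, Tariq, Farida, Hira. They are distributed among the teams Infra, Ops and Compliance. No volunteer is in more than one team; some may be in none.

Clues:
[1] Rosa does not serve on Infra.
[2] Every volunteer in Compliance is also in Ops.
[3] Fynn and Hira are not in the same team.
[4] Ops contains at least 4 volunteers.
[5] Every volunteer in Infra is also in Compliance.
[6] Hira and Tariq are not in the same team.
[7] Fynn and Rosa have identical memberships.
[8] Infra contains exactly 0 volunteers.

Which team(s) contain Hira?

Hira: none

From (1): Rosa ∉ Infra.
(7): Fynn matches Rosa: Fynn ∉ Infra.
(8): Infra already has 0, so the rest are out.
Suppose Hira ∈ Ops: no assignment then satisfies all the clues, so Hira ∉ Ops.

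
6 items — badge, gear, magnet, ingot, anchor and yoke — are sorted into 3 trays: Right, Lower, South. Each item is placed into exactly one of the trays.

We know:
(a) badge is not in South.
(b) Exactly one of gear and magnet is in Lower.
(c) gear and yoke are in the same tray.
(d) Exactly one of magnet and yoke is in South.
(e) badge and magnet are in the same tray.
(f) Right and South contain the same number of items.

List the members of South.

From (a): badge ∉ South.
(e): magnet matches badge: magnet ∉ South.
(d) (exactly one): yoke ∈ South.
(c): gear matches yoke: gear ∉ Right.
(c): gear matches yoke: gear ∉ Lower.
(c): gear matches yoke: gear ∈ South.
(b) (exactly one): magnet ∈ Lower.
(e): badge matches magnet: badge ∉ Right.
(e): badge matches magnet: badge ∈ Lower.
Suppose ingot ∈ South: no assignment then satisfies all the clues, so ingot ∉ South.

South = {gear, yoke}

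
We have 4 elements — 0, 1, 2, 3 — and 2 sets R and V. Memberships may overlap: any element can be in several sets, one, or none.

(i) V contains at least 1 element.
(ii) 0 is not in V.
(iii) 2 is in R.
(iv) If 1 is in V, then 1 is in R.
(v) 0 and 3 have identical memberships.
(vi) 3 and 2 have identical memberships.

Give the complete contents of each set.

R = {0, 1, 2, 3}; V = {1}

From (ii): 0 ∉ V.
From (iii): 2 ∈ R.
(v): 3 matches 0: 3 ∉ V.
(vi): 3 matches 2: 3 ∈ R.
(vi): 2 matches 3: 2 ∉ V.
(i): only 1 candidates remain for V, so all are in.
(iv): 1 ∈ R.
(v): 0 matches 3: 0 ∈ R.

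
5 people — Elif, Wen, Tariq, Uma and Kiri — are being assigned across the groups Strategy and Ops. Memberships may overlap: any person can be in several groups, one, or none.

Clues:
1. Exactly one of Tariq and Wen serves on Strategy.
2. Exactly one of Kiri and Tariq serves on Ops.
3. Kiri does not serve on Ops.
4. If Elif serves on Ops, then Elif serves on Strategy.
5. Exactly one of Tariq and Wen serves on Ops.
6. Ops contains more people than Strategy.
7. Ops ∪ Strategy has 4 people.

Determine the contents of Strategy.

Strategy = {Elif, Wen}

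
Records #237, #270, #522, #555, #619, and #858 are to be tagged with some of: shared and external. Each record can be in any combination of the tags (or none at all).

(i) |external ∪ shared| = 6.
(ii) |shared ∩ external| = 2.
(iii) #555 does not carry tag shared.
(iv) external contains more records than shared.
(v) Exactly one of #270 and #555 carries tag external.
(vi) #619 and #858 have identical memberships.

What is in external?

external = {#237, #522, #555, #619, #858}

From (iii): #555 ∉ shared.
Suppose #237 ∉ external: no assignment then satisfies all the clues, so #237 ∈ external.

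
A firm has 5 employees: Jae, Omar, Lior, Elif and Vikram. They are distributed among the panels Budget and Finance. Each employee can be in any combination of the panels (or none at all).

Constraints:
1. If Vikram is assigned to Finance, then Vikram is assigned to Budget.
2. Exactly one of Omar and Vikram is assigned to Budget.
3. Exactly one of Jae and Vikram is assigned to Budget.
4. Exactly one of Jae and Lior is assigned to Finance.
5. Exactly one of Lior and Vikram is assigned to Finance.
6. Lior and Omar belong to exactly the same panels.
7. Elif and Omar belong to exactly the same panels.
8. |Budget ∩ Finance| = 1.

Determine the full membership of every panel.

Budget = {Vikram}; Finance = {Jae, Vikram}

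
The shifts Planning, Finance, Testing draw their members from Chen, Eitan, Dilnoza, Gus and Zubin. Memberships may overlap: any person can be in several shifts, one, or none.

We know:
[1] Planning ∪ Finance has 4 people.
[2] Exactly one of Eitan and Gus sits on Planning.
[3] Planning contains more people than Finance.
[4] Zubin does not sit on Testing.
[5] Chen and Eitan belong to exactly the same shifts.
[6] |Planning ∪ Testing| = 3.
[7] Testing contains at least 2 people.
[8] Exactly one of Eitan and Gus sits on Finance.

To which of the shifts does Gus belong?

From (4): Zubin ∉ Testing.
Suppose Gus ∈ Planning: no assignment then satisfies all the clues, so Gus ∉ Planning.

Gus: Finance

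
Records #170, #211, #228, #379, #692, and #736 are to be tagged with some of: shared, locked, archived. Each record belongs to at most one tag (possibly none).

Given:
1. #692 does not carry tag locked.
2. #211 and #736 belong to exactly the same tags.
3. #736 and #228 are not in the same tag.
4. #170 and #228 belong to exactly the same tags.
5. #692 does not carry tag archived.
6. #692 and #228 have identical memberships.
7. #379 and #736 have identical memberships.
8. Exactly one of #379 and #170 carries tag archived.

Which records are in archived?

archived = {#211, #379, #736}

From (1): #692 ∉ locked.
From (5): #692 ∉ archived.
(6): #228 matches #692: #228 ∉ locked.
(6): #228 matches #692: #228 ∉ archived.
(4): #170 matches #228: #170 ∉ locked.
(4): #170 matches #228: #170 ∉ archived.
(8) (exactly one): #379 ∈ archived.
(7): #736 matches #379: #736 ∉ shared.
(7): #736 matches #379: #736 ∉ locked.
(7): #736 matches #379: #736 ∈ archived.
(2): #211 matches #736: #211 ∉ shared.
(2): #211 matches #736: #211 ∈ archived.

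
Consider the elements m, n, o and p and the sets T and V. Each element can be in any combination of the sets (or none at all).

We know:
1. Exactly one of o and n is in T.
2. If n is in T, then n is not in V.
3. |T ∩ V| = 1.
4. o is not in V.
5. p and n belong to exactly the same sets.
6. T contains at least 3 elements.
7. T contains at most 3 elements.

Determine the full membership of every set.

T = {m, n, p}; V = {m}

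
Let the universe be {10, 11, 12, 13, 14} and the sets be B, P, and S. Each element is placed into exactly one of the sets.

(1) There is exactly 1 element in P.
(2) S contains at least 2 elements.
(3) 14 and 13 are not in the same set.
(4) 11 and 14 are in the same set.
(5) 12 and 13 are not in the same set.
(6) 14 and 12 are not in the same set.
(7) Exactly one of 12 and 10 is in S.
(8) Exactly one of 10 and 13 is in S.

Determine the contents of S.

S = {10, 11, 14}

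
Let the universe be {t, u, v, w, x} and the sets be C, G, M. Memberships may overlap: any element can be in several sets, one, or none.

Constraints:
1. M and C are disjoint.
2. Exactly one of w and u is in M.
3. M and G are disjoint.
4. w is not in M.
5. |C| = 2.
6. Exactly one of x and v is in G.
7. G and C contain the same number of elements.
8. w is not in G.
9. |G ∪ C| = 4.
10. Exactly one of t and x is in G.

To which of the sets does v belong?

v: G

From (4): w ∉ M.
From (8): w ∉ G.
(2) (exactly one): u ∈ M.
(3) (disjoint): u ∉ G.
(1) (disjoint): u ∉ C.
Suppose v ∈ C: no assignment then satisfies all the clues, so v ∉ C.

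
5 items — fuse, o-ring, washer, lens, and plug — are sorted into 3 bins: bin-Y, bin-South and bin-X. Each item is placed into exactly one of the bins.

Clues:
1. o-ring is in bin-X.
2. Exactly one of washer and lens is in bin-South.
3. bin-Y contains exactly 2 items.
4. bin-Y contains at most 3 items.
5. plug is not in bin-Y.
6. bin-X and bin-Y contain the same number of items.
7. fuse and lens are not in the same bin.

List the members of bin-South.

bin-South = {lens}

From (1): o-ring ∈ bin-X.
From (5): plug ∉ bin-Y.
Suppose fuse ∈ bin-South: no assignment then satisfies all the clues, so fuse ∉ bin-South.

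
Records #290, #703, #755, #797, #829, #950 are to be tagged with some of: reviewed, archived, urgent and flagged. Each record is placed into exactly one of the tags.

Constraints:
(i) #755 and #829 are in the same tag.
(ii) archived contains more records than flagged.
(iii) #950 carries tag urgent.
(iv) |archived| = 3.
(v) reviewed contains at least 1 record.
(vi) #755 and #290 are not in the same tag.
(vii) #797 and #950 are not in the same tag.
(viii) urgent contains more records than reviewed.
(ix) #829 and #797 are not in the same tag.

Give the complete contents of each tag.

reviewed = {#797}; archived = {#703, #755, #829}; urgent = {#290, #950}; flagged = {}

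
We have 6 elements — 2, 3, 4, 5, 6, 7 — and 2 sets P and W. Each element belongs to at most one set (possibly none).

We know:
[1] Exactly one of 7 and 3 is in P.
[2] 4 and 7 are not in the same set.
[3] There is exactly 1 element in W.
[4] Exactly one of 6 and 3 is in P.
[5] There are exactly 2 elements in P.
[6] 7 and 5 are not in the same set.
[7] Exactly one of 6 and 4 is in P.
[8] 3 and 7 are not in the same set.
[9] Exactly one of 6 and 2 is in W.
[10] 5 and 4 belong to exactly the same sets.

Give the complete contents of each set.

P = {6, 7}; W = {2}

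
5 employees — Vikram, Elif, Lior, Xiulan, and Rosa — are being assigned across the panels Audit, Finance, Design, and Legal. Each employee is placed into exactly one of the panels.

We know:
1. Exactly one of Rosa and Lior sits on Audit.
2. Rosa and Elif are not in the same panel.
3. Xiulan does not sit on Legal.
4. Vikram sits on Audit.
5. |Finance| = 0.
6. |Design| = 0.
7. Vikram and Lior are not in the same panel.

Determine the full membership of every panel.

Audit = {Rosa, Vikram, Xiulan}; Finance = {}; Design = {}; Legal = {Elif, Lior}

From (3): Xiulan ∉ Legal.
From (4): Vikram ∈ Audit.
(5): Finance already has 0, so the rest are out.
(6): Design already has 0, so the rest are out.
(7): Lior ∉ Audit.
Only one panel left: Lior ∈ Legal.
Only one panel left: Xiulan ∈ Audit.
(1) (exactly one): Rosa ∈ Audit.
(2): Elif ∉ Audit.
Only one panel left: Elif ∈ Legal.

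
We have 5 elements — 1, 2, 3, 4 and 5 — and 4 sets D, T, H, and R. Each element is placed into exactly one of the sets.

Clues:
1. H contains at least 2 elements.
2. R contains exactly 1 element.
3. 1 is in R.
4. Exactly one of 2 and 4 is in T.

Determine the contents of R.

From (3): 1 ∈ R.
(2): R already has 1, so the rest are out.

R = {1}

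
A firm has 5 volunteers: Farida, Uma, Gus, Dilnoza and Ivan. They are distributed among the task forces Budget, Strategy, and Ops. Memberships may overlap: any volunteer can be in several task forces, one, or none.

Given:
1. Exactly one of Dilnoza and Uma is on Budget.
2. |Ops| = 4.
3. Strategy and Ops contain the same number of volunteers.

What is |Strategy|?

4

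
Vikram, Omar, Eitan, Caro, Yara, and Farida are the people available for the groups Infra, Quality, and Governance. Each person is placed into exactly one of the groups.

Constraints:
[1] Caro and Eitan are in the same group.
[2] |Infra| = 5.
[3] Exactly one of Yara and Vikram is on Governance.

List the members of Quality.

Quality = {}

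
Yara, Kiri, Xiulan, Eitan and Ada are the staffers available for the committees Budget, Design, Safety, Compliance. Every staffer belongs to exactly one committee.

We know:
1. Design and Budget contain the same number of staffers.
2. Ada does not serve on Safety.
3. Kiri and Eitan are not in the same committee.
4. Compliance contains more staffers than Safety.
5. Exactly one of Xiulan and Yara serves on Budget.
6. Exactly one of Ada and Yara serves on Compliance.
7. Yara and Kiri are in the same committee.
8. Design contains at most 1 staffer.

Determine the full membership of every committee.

Budget = {Xiulan}; Design = {Ada}; Safety = {Eitan}; Compliance = {Kiri, Yara}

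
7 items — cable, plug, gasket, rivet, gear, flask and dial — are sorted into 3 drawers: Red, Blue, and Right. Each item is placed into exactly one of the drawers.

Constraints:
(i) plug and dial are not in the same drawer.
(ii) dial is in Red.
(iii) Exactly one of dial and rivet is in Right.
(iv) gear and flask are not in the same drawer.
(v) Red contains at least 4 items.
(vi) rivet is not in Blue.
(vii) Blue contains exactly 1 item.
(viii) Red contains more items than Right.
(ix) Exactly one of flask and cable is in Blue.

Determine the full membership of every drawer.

Red = {cable, dial, gasket, gear}; Blue = {flask}; Right = {plug, rivet}

From (ii): dial ∈ Red.
From (vi): rivet ∉ Blue.
(i): plug ∉ Red.
(iii) (exactly one): rivet ∈ Right.
Suppose cable ∉ Red: no assignment then satisfies all the clues, so cable ∈ Red.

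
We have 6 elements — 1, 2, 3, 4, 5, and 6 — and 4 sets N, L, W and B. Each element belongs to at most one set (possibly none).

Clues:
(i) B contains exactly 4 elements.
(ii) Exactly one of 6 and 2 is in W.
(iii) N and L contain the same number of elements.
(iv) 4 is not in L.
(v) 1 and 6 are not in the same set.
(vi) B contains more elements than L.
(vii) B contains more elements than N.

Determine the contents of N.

From (iv): 4 ∉ L.
Suppose 1 ∈ N: no assignment then satisfies all the clues, so 1 ∉ N.

N = {}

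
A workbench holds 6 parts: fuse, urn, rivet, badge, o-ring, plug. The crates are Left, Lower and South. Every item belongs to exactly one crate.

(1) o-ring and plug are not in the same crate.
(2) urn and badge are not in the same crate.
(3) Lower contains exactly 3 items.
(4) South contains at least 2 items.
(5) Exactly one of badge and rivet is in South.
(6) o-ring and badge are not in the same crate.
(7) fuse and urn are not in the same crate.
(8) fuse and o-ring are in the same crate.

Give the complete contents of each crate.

Left = {urn}; Lower = {fuse, o-ring, rivet}; South = {badge, plug}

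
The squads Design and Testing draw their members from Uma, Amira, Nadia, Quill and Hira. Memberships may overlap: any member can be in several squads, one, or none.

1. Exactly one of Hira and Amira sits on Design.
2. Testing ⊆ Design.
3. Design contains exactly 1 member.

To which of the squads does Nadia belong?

Nadia: none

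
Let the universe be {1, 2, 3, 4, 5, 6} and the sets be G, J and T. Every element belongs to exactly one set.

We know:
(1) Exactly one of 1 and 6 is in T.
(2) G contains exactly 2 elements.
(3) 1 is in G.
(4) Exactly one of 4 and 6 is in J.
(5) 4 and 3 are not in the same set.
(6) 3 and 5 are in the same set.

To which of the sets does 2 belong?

2: G

From (3): 1 ∈ G.
(1) (exactly one): 6 ∈ T.
(4) (exactly one): 4 ∈ J.
(5): 3 ∉ J.
(6): 5 matches 3: 5 ∉ J.
Suppose 2 ∉ G: no assignment then satisfies all the clues, so 2 ∈ G.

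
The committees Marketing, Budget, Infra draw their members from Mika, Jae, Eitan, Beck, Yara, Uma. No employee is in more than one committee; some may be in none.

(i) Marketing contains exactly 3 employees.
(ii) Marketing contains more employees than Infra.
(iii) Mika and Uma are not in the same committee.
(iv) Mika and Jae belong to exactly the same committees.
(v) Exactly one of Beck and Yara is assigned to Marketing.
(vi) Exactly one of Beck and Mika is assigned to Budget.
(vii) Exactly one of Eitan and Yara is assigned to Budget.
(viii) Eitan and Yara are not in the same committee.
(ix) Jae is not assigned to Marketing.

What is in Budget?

Budget = {Jae, Mika, Yara}

From (ix): Jae ∉ Marketing.
(iv): Mika matches Jae: Mika ∉ Marketing.
Suppose Mika ∉ Budget: no assignment then satisfies all the clues, so Mika ∈ Budget.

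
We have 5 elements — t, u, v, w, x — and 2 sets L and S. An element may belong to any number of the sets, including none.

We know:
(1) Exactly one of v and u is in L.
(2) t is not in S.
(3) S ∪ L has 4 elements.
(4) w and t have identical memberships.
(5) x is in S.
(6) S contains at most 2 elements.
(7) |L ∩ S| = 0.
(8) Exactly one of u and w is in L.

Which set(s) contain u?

u: none

From (2): t ∉ S.
From (5): x ∈ S.
(4): w matches t: w ∉ S.
Suppose u ∈ L: no assignment then satisfies all the clues, so u ∉ L.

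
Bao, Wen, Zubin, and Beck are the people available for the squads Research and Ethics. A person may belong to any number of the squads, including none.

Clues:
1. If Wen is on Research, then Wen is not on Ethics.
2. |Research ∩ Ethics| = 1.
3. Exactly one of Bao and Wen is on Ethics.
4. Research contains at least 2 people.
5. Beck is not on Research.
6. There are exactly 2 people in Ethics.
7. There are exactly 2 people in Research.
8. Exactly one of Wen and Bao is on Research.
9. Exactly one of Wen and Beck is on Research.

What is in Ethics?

From (5): Beck ∉ Research.
(9) (exactly one): Wen ∈ Research.
(1): Wen ∉ Ethics.
(3) (exactly one): Bao ∈ Ethics.
(8) (exactly one): Bao ∉ Research.
(4): only 2 candidates remain for Research, so all are in.
Suppose Zubin ∉ Ethics: no assignment then satisfies all the clues, so Zubin ∈ Ethics.

Ethics = {Bao, Zubin}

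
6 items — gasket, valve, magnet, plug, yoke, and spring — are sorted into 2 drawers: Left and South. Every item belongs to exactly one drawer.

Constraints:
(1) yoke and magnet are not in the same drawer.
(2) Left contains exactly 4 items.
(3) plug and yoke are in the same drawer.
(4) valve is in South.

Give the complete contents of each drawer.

Left = {gasket, plug, spring, yoke}; South = {magnet, valve}

From (4): valve ∈ South.
Suppose gasket ∉ Left: no assignment then satisfies all the clues, so gasket ∈ Left.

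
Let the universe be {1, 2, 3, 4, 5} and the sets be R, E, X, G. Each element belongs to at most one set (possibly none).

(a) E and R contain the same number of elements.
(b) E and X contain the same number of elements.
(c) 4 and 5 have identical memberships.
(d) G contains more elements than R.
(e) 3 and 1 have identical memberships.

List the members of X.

X = {}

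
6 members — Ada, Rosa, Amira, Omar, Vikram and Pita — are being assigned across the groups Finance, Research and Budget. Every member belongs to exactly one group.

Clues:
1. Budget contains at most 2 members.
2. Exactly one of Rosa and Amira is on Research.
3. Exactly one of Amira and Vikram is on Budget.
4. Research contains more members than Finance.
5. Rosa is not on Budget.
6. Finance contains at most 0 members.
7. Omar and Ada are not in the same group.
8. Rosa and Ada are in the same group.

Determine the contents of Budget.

Budget = {Amira, Omar}

From (5): Rosa ∉ Budget.
(6): Finance already has 0, so the rest are out.
(8): Ada matches Rosa: Ada ∉ Budget.
Only one group left: Ada ∈ Research.
Only one group left: Rosa ∈ Research.
(2) (exactly one): Amira ∉ Research.
(7): Omar ∉ Research.
Only one group left: Amira ∈ Budget.
Only one group left: Omar ∈ Budget.
(1): Budget already has 2, so the rest are out.
Only one group left: Vikram ∈ Research.
Only one group left: Pita ∈ Research.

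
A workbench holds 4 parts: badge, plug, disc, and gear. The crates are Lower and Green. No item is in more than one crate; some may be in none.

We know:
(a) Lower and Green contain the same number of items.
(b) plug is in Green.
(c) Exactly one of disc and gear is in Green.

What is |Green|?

2

From (b): plug ∈ Green.
Suppose badge ∉ Lower: no assignment then satisfies all the clues, so badge ∈ Lower.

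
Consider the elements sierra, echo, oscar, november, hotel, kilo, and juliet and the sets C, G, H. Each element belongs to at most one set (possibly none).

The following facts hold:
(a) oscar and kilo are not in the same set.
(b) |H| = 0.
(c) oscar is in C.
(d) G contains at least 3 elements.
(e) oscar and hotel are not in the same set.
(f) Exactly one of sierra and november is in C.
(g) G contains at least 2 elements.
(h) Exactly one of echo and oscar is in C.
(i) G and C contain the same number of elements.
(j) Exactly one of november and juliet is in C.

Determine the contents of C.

C = {juliet, oscar, sierra}

From (c): oscar ∈ C.
(a): kilo ∉ C.
(b): H already has 0, so the rest are out.
(e): hotel ∉ C.
(h) (exactly one): echo ∉ C.
Suppose sierra ∉ C: no assignment then satisfies all the clues, so sierra ∈ C.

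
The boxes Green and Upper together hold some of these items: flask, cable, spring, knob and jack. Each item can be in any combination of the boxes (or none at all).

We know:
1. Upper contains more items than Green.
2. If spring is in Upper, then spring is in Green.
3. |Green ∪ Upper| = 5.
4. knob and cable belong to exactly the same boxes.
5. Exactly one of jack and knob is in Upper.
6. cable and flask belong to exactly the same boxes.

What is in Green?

Green = {jack, spring}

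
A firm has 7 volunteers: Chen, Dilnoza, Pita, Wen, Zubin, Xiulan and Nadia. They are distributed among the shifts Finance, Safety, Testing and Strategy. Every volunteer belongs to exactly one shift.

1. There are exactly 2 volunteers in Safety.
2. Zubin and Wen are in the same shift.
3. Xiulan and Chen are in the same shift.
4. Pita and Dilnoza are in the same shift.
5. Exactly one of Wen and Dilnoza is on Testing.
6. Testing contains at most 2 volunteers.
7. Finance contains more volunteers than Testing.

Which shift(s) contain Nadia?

Nadia: Finance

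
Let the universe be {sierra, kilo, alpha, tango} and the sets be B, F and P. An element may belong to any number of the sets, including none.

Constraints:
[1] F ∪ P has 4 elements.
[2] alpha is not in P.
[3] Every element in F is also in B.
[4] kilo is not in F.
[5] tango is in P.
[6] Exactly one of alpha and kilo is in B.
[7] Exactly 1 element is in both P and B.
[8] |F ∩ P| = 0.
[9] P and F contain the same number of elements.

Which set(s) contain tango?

tango: B, P

From (2): alpha ∉ P.
From (4): kilo ∉ F.
From (5): tango ∈ P.
Suppose tango ∉ B: no assignment then satisfies all the clues, so tango ∈ B.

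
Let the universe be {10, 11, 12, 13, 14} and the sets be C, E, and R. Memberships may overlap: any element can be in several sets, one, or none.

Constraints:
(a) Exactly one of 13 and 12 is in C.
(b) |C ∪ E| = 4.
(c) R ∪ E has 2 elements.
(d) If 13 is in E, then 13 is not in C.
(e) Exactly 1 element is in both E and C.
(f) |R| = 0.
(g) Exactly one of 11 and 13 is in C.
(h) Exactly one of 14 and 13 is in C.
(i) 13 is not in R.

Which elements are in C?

C = {11, 12, 14}

From (i): 13 ∉ R.
(f): R already has 0, so the rest are out.
Suppose 10 ∈ C: no assignment then satisfies all the clues, so 10 ∉ C.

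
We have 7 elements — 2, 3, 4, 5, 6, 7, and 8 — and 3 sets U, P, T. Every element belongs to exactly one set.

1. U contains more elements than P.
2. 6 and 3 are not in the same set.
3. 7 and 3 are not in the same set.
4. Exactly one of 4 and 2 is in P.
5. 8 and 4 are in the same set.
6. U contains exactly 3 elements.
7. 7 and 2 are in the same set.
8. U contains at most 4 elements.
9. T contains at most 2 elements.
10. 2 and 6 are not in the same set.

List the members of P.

P = {2, 7}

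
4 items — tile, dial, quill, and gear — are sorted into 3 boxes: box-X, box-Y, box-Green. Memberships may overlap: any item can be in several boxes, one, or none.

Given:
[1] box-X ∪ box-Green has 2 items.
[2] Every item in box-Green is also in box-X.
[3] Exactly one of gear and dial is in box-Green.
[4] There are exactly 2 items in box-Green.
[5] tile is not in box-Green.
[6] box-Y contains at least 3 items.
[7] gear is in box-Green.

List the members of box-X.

box-X = {gear, quill}

From (5): tile ∉ box-Green.
From (7): gear ∈ box-Green.
(2) with gear ∈ box-Green: gear ∈ box-X.
(3) (exactly one): dial ∉ box-Green.
(4): only 2 candidates remain for box-Green, so all are in.
(2) with quill ∈ box-Green: quill ∈ box-X.
Suppose tile ∈ box-X: no assignment then satisfies all the clues, so tile ∉ box-X.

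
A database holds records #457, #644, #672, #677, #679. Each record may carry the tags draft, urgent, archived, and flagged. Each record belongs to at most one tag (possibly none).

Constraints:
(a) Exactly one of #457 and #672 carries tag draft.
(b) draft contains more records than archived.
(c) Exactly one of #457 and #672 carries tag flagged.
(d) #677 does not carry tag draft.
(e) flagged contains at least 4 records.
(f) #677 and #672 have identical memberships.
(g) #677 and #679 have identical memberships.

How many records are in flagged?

4

From (d): #677 ∉ draft.
(f): #672 matches #677: #672 ∉ draft.
(g): #679 matches #677: #679 ∉ draft.
(a) (exactly one): #457 ∈ draft.
(c) (exactly one): #672 ∈ flagged.
(e): only 4 candidates remain for flagged, so all are in.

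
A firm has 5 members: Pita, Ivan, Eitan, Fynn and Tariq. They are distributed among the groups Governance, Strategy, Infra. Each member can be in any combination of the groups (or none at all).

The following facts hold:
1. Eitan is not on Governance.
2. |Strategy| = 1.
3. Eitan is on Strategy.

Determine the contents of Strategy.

From (1): Eitan ∉ Governance.
From (3): Eitan ∈ Strategy.
(2): Strategy already has 1, so the rest are out.

Strategy = {Eitan}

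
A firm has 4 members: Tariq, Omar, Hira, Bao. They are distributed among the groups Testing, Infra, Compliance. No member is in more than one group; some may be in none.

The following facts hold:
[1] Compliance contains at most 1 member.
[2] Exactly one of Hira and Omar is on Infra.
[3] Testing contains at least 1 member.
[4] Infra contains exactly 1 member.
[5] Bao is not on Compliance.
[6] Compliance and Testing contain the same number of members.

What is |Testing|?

1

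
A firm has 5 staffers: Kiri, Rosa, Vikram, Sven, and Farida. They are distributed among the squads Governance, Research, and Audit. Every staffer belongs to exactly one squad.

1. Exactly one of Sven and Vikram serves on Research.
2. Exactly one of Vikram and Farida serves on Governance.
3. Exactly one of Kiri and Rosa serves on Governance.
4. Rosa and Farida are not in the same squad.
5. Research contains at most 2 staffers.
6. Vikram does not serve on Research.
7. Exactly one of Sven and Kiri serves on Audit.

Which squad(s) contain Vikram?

From (6): Vikram ∉ Research.
(1) (exactly one): Sven ∈ Research.
(7) (exactly one): Kiri ∈ Audit.
(3) (exactly one): Rosa ∈ Governance.
(4): Farida ∉ Governance.
(2) (exactly one): Vikram ∈ Governance.

Vikram: Governance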